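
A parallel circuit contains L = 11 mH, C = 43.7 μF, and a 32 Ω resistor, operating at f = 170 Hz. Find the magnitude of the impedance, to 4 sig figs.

ω = 2πf = 1068 rad/s
X_L = ωL = 11.75 Ω
X_C = 1/(ωC) = 21.42 Ω
Parallel: admittances add. Y = 1/R + 1/(jωL) + jωC
Y = (0.03125 − j0.03843) S
|Y| = 0.04953 S → |Z| = 1/|Y| = 20.19 Ω, ∠Z = −∠Y = 50.88°

20.19 Ω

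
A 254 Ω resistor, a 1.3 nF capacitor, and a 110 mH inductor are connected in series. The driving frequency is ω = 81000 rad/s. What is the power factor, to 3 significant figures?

X_L = ωL = 8910 Ω
X_C = 1/(ωC) = 9500 Ω
Net reactance X = X_L − X_C = -587 Ω
Z = 254 − j587 Ω
|Z| = √(254² + 587²) = 639 Ω
∠Z = arctan(-587/254) = -66.6°
cos φ = cos(-66.6°) = 0.397

0.397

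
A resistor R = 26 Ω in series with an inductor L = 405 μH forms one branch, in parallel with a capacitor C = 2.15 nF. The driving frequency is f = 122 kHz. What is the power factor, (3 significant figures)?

ω = 2πf = 766500 rad/s
X_L = ωL = 310 Ω
X_C = 1/(ωC) = 607 Ω
Branch 1 (R+jX_L): Z₁ = 26.0 + j310 Ω, |Z₁| = 312 Ω
Branch 2 (−jX_C): Z₂ = −j607 Ω
Parallel: Z = Z₁Z₂/(Z₁+Z₂), |Z| = 636 Ω, ∠Z = 80.2°
cos φ = cos(80.2°) = 0.170

0.170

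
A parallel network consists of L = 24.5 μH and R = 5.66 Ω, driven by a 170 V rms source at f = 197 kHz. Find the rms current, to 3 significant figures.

ω = 2πf = 1.238e+06 rad/s
X_L = ωL = 30.3 Ω
Parallel: admittances add. Y = 1/R + 1/(jωL)
Y = (0.177 − j0.0330) S
|Y| = 0.180 S → |Z| = 1/|Y| = 5.56 Ω, ∠Z = −∠Y = 10.6°
I = V/|Z| = 170/5.56 = 30.6 A

30.6 A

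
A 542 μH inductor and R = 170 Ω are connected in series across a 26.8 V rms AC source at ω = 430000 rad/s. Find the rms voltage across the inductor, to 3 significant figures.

21.7 V

X_L = ωL = 233 Ω
Z = 170 + j233 Ω
|Z| = √(170² + 233²) = 288 Ω
I = V/|Z| = 92.9 mA
V_L = I·|Z_L| = 0.0929 × 233 = 21.7 V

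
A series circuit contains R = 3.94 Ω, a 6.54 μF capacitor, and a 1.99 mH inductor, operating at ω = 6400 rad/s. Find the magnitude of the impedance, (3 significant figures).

11.8 Ω

X_L = ωL = 12.7 Ω
X_C = 1/(ωC) = 23.9 Ω
Net reactance X = X_L − X_C = -11.2 Ω
Z = 3.94 − j11.2 Ω
|Z| = √(3.94² + 11.2²) = 11.8 Ω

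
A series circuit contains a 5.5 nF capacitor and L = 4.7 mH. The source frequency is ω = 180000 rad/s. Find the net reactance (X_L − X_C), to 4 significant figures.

-164.1 Ω

X_L = ωL = 846.0 Ω
X_C = 1/(ωC) = 1010 Ω
X = 846.0 − 1010 = -164.1 Ω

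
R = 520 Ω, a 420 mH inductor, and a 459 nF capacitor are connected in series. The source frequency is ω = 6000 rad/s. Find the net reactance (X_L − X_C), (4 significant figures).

2157 Ω

X_L = ωL = 2520 Ω
X_C = 1/(ωC) = 363.1 Ω
X = 2520 − 363.1 = 2157 Ω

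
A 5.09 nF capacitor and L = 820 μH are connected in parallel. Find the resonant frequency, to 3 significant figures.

ω₀ = 1/√(LC) = 1/√(0.00082 × 5.09e-09) = 489500 rad/s
f₀ = ω₀/(2π) = 77.9 kHz

77.9 kHz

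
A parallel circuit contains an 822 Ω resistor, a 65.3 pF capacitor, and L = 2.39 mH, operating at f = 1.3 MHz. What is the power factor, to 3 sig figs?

ω = 2πf = 8.168e+06 rad/s
X_L = ωL = 19500 Ω
X_C = 1/(ωC) = 1870 Ω
Parallel: admittances add. Y = 1/R + 1/(jωL) + jωC
Y = (0.00122 + j0.000482) S
|Y| = 0.00131 S → |Z| = 1/|Y| = 764 Ω, ∠Z = −∠Y = -21.6°
cos φ = cos(-21.6°) = 0.930

0.930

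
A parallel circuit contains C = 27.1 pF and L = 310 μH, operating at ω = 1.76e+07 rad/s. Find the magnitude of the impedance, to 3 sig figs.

X_L = ωL = 5460 Ω
X_C = 1/(ωC) = 2100 Ω
Parallel: admittances add. Y = 1/(jωL) + jωC
Y = (0 + j0.000294) S
|Y| = 0.000294 S → |Z| = 1/|Y| = 3410 Ω, ∠Z = −∠Y = -90.0°

3410 Ω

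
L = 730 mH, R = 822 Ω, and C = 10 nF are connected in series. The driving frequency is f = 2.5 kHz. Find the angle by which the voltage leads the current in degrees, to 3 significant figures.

ω = 2πf = 15710 rad/s
X_L = ωL = 11500 Ω
X_C = 1/(ωC) = 6370 Ω
Net reactance X = X_L − X_C = 5100 Ω
Z = 822 + j5100 Ω
|Z| = √(822² + 5100²) = 5170 Ω
∠Z = arctan(5100/822) = 80.8°

80.8°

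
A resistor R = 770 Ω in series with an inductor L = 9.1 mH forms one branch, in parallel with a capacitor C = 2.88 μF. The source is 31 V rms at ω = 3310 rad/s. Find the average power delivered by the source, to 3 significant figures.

1.25 W

X_L = ωL = 30.1 Ω
X_C = 1/(ωC) = 105 Ω
Branch 1 (R+jX_L): Z₁ = 770 + j30.1 Ω, |Z₁| = 771 Ω
Branch 2 (−jX_C): Z₂ = −j105 Ω
Parallel: Z = Z₁Z₂/(Z₁+Z₂), |Z| = 104 Ω, ∠Z = -82.2°
I = V/|Z| = 297 mA
P = VI cos φ = 31 × 0.297 × cos(-82.2°) = 1.25 W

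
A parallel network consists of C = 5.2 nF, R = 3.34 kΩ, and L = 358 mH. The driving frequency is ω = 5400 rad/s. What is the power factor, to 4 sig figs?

0.5220

X_L = ωL = 1933 Ω
X_C = 1/(ωC) = 35610 Ω
Parallel: admittances add. Y = 1/R + 1/(jωL) + jωC
Y = (0.0002994 − j0.0004892) S
|Y| = 0.0005735 S → |Z| = 1/|Y| = 1744 Ω, ∠Z = −∠Y = 58.53°
cos φ = cos(58.53°) = 0.5220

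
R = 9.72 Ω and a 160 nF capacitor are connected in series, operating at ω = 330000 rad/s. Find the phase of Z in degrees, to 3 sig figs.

-62.8°

X_C = 1/(ωC) = 18.9 Ω
Z = 9.72 − j18.9 Ω
|Z| = √(9.72² + 18.9²) = 21.3 Ω
∠Z = arctan(-18.9/9.72) = -62.8°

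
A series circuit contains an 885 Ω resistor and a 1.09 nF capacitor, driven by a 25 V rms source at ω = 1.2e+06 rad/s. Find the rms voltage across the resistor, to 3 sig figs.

X_C = 1/(ωC) = 765 Ω
Z = 885 − j765 Ω
|Z| = √(885² + 765²) = 1170 Ω
I = V/|Z| = 21.4 mA
V_R = I·|Z_R| = 0.0214 × 885 = 18.9 V

18.9 V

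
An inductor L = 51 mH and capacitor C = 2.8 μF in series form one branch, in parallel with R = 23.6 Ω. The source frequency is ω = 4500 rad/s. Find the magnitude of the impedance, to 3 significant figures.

X_L = ωL = 229 Ω
X_C = 1/(ωC) = 79.4 Ω
Branch 1: Z₁ = R = 23.6 Ω
Branch 2 (series LC): Z₂ = j(X_L − X_C) = j150 Ω
Parallel: Z = Z₁Z₂/(Z₁+Z₂), |Z| = 23.3 Ω, ∠Z = 8.93°

23.3 Ω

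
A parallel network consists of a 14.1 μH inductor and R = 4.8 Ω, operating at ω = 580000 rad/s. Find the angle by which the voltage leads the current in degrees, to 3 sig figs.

X_L = ωL = 8.18 Ω
Parallel: admittances add. Y = 1/R + 1/(jωL)
Y = (0.208 − j0.122) S
|Y| = 0.242 S → |Z| = 1/|Y| = 4.14 Ω, ∠Z = −∠Y = 30.4°

30.4°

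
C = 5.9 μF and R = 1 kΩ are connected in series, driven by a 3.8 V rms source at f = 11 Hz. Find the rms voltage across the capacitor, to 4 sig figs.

3.519 V

ω = 2πf = 69.12 rad/s
X_C = 1/(ωC) = 2452 Ω
Z = 1000 − j2452 Ω
|Z| = √(1000² + 2452²) = 2648 Ω
I = V/|Z| = 1.435 mA
V_C = I·|Z_C| = 0.001435 × 2452 = 3.519 V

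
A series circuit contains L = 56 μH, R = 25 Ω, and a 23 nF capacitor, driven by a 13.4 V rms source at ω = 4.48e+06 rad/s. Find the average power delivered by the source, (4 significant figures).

X_L = ωL = 250.9 Ω
X_C = 1/(ωC) = 9.705 Ω
Net reactance X = X_L − X_C = 241.2 Ω
Z = 25.00 + j241.2 Ω
|Z| = √(25.00² + 241.2²) = 242.5 Ω
∠Z = arctan(241.2/25.00) = 84.08°
I = V/|Z| = 55.27 mA
P = VI cos φ = 13.4 × 0.05527 × cos(84.08°) = 76.36 mW

76.36 mW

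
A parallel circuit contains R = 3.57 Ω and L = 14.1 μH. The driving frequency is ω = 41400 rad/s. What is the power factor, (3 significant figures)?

0.161

X_L = ωL = 0.584 Ω
Parallel: admittances add. Y = 1/R + 1/(jωL)
Y = (0.280 − j1.71) S
|Y| = 1.74 S → |Z| = 1/|Y| = 0.576 Ω, ∠Z = −∠Y = 80.7°
cos φ = cos(80.7°) = 0.161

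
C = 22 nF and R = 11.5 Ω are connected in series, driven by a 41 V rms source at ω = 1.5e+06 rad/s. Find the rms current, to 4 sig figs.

X_C = 1/(ωC) = 30.30 Ω
Z = 11.50 − j30.30 Ω
|Z| = √(11.50² + 30.30²) = 32.41 Ω
I = V/|Z| = 41/32.41 = 1.265 A

1.265 A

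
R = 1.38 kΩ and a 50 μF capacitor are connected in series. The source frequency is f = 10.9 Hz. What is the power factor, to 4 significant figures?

0.9783

ω = 2πf = 68.49 rad/s
X_C = 1/(ωC) = 292.0 Ω
Z = 1380 − j292.0 Ω
|Z| = √(1380² + 292.0²) = 1411 Ω
∠Z = arctan(-292.0/1380) = -11.95°
cos φ = cos(-11.95°) = 0.9783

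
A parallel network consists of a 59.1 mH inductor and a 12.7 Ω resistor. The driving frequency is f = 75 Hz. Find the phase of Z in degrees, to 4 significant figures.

ω = 2πf = 471.2 rad/s
X_L = ωL = 27.85 Ω
Parallel: admittances add. Y = 1/R + 1/(jωL)
Y = (0.07874 − j0.03591) S
|Y| = 0.08654 S → |Z| = 1/|Y| = 11.56 Ω, ∠Z = −∠Y = 24.51°

24.51°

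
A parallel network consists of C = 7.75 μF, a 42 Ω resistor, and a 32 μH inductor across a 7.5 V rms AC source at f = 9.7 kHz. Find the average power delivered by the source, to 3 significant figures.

1.34 W

ω = 2πf = 60950 rad/s
X_L = ωL = 1.95 Ω
X_C = 1/(ωC) = 2.12 Ω
Parallel: admittances add. Y = 1/R + 1/(jωL) + jωC
Y = (0.0238 − j0.0404) S
|Y| = 0.0469 S → |Z| = 1/|Y| = 21.3 Ω, ∠Z = −∠Y = 59.5°
I = V/|Z| = 352 mA
P = VI cos φ = 7.5 × 0.352 × cos(59.5°) = 1.34 W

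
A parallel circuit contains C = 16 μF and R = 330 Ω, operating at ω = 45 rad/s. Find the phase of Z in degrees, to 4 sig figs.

X_C = 1/(ωC) = 1389 Ω
Parallel: admittances add. Y = 1/R + jωC
Y = (0.003030 + j0.0007200) S
|Y| = 0.003115 S → |Z| = 1/|Y| = 321.1 Ω, ∠Z = −∠Y = -13.37°

-13.37°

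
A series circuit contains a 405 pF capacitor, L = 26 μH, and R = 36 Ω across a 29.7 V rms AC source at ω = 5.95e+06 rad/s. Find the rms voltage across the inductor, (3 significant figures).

X_L = ωL = 155 Ω
X_C = 1/(ωC) = 415 Ω
Net reactance X = X_L − X_C = -260 Ω
Z = 36.0 − j260 Ω
|Z| = √(36.0² + 260²) = 263 Ω
I = V/|Z| = 113 mA
V_L = I·|Z_L| = 0.113 × 155 = 17.5 V

17.5 V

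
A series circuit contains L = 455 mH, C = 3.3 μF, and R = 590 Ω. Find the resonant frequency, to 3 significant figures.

130 Hz

ω₀ = 1/√(LC) = 1/√(0.455 × 3.3e-06) = 816.1 rad/s
f₀ = ω₀/(2π) = 130 Hz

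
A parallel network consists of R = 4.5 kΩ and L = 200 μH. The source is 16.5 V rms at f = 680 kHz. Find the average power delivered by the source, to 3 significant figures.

60.5 mW

ω = 2πf = 4.273e+06 rad/s
X_L = ωL = 855 Ω
Parallel: admittances add. Y = 1/R + 1/(jωL)
Y = (0.000222 − j0.00117) S
|Y| = 0.00119 S → |Z| = 1/|Y| = 840 Ω, ∠Z = −∠Y = 79.2°
I = V/|Z| = 19.7 mA
P = VI cos φ = 16.5 × 0.0197 × cos(79.2°) = 60.5 mW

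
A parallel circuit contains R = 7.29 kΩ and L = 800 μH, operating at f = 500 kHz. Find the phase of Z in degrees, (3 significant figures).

71.0°

ω = 2πf = 3.142e+06 rad/s
X_L = ωL = 2510 Ω
Parallel: admittances add. Y = 1/R + 1/(jωL)
Y = (0.000137 − j0.000398) S
|Y| = 0.000421 S → |Z| = 1/|Y| = 2380 Ω, ∠Z = −∠Y = 71.0°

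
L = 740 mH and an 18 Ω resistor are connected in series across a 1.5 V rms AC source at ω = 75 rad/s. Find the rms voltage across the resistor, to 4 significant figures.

0.4628 V

X_L = ωL = 55.50 Ω
Z = 18.00 + j55.50 Ω
|Z| = √(18.00² + 55.50²) = 58.35 Ω
I = V/|Z| = 25.71 mA
V_R = I·|Z_R| = 0.02571 × 18.00 = 0.4628 V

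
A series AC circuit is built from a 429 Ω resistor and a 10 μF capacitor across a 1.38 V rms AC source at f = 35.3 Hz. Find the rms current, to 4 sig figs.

ω = 2πf = 221.8 rad/s
X_C = 1/(ωC) = 450.9 Ω
Z = 429.0 − j450.9 Ω
|Z| = √(429.0² + 450.9²) = 622.3 Ω
I = V/|Z| = 1.38/622.3 = 2.217 mA

2.217 mA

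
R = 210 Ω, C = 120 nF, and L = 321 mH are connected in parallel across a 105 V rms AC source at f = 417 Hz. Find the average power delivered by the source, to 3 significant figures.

52.5 W

ω = 2πf = 2620 rad/s
X_L = ωL = 841 Ω
X_C = 1/(ωC) = 3180 Ω
Parallel: admittances add. Y = 1/R + 1/(jωL) + jωC
Y = (0.00476 − j0.000875) S
|Y| = 0.00484 S → |Z| = 1/|Y| = 207 Ω, ∠Z = −∠Y = 10.4°
I = V/|Z| = 508 mA
P = VI cos φ = 105 × 0.508 × cos(10.4°) = 52.5 W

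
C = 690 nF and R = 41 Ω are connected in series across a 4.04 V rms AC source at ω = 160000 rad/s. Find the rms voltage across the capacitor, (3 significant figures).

0.872 V

X_C = 1/(ωC) = 9.06 Ω
Z = 41.0 − j9.06 Ω
|Z| = √(41.0² + 9.06²) = 42.0 Ω
I = V/|Z| = 96.2 mA
V_C = I·|Z_C| = 0.0962 × 9.06 = 0.872 V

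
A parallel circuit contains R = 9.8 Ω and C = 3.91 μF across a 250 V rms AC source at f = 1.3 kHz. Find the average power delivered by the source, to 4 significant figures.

6.378 kW

ω = 2πf = 8168 rad/s
X_C = 1/(ωC) = 31.31 Ω
Parallel: admittances add. Y = 1/R + jωC
Y = (0.1020 + j0.03194) S
|Y| = 0.1069 S → |Z| = 1/|Y| = 9.353 Ω, ∠Z = −∠Y = -17.38°
I = V/|Z| = 26.73 A
P = VI cos φ = 250 × 26.73 × cos(-17.38°) = 6.378 kW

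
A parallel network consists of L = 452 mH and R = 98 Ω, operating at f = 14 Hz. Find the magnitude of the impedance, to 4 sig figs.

36.84 Ω

ω = 2πf = 87.96 rad/s
X_L = ωL = 39.76 Ω
Parallel: admittances add. Y = 1/R + 1/(jωL)
Y = (0.01020 − j0.02515) S
|Y| = 0.02714 S → |Z| = 1/|Y| = 36.84 Ω, ∠Z = −∠Y = 67.92°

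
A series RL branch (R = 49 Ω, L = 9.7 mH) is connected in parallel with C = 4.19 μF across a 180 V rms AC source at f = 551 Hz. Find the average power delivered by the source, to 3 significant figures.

450 W

ω = 2πf = 3462 rad/s
X_L = ωL = 33.6 Ω
X_C = 1/(ωC) = 68.9 Ω
Branch 1 (R+jX_L): Z₁ = 49.0 + j33.6 Ω, |Z₁| = 59.4 Ω
Branch 2 (−jX_C): Z₂ = −j68.9 Ω
Parallel: Z = Z₁Z₂/(Z₁+Z₂), |Z| = 67.8 Ω, ∠Z = -19.8°
I = V/|Z| = 2.66 A
P = VI cos φ = 180 × 2.66 × cos(-19.8°) = 450 W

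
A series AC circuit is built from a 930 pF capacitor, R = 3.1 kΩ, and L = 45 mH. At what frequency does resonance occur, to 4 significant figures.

ω₀ = 1/√(LC) = 1/√(0.045 × 9.3e-10) = 154600 rad/s
f₀ = ω₀/(2π) = 24.60 kHz

24.60 kHz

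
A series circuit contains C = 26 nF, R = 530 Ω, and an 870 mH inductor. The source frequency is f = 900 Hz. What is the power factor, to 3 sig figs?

ω = 2πf = 5655 rad/s
X_L = ωL = 4920 Ω
X_C = 1/(ωC) = 6800 Ω
Net reactance X = X_L − X_C = -1880 Ω
Z = 530 − j1880 Ω
|Z| = √(530² + 1880²) = 1950 Ω
∠Z = arctan(-1880/530) = -74.3°
cos φ = cos(-74.3°) = 0.271

0.271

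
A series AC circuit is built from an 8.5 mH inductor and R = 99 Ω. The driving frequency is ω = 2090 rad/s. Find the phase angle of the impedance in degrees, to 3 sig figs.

X_L = ωL = 17.8 Ω
Z = 99.0 + j17.8 Ω
|Z| = √(99.0² + 17.8²) = 101 Ω
∠Z = arctan(17.8/99.0) = 10.2°

10.2°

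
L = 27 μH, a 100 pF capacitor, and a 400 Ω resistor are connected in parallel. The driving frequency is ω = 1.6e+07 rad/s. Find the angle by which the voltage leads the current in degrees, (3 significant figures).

X_L = ωL = 432 Ω
X_C = 1/(ωC) = 625 Ω
Parallel: admittances add. Y = 1/R + 1/(jωL) + jωC
Y = (0.00250 − j0.000715) S
|Y| = 0.00260 S → |Z| = 1/|Y| = 385 Ω, ∠Z = −∠Y = 16.0°

16.0°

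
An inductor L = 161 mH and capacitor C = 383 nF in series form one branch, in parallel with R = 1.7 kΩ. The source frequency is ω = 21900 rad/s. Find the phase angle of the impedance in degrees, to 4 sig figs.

X_L = ωL = 3526 Ω
X_C = 1/(ωC) = 119.2 Ω
Branch 1: Z₁ = R = 1700 Ω
Branch 2 (series LC): Z₂ = j(X_L − X_C) = j3407 Ω
Parallel: Z = Z₁Z₂/(Z₁+Z₂), |Z| = 1521 Ω, ∠Z = 26.52°

26.52°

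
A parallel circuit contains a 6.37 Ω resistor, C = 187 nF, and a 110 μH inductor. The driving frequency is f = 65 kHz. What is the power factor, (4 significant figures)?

ω = 2πf = 408400 rad/s
X_L = ωL = 44.92 Ω
X_C = 1/(ωC) = 13.09 Ω
Parallel: admittances add. Y = 1/R + 1/(jωL) + jωC
Y = (0.1570 + j0.05411) S
|Y| = 0.1661 S → |Z| = 1/|Y| = 6.022 Ω, ∠Z = −∠Y = -19.02°
cos φ = cos(-19.02°) = 0.9454

0.9454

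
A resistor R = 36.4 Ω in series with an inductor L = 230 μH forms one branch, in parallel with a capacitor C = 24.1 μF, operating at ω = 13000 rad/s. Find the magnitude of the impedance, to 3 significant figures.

X_L = ωL = 2.99 Ω
X_C = 1/(ωC) = 3.19 Ω
Branch 1 (R+jX_L): Z₁ = 36.4 + j2.99 Ω, |Z₁| = 36.5 Ω
Branch 2 (−jX_C): Z₂ = −j3.19 Ω
Parallel: Z = Z₁Z₂/(Z₁+Z₂), |Z| = 3.20 Ω, ∠Z = -85.0°

3.20 Ω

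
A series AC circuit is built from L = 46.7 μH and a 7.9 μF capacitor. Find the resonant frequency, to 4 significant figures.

8.286 kHz

ω₀ = 1/√(LC) = 1/√(4.67e-05 × 7.9e-06) = 52060 rad/s
f₀ = ω₀/(2π) = 8.286 kHz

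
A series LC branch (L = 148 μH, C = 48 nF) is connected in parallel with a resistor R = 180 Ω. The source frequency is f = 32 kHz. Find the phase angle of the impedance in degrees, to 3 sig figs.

ω = 2πf = 201100 rad/s
X_L = ωL = 29.8 Ω
X_C = 1/(ωC) = 104 Ω
Branch 1: Z₁ = R = 180 Ω
Branch 2 (series LC): Z₂ = j(X_L − X_C) = −j73.9 Ω
Parallel: Z = Z₁Z₂/(Z₁+Z₂), |Z| = 68.3 Ω, ∠Z = -67.7°

-67.7°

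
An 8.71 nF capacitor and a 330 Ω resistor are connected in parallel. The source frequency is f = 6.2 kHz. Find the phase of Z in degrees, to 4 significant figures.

-6.389°

ω = 2πf = 38960 rad/s
X_C = 1/(ωC) = 2947 Ω
Parallel: admittances add. Y = 1/R + jωC
Y = (0.003030 + j0.0003393) S
|Y| = 0.003049 S → |Z| = 1/|Y| = 328.0 Ω, ∠Z = −∠Y = -6.389°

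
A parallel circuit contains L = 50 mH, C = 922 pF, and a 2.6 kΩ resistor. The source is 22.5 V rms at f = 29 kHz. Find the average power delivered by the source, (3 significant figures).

ω = 2πf = 182200 rad/s
X_L = ωL = 9110 Ω
X_C = 1/(ωC) = 5950 Ω
Parallel: admittances add. Y = 1/R + 1/(jωL) + jωC
Y = (0.000385 + j5.82e-05) S
|Y| = 0.000389 S → |Z| = 1/|Y| = 2570 Ω, ∠Z = −∠Y = -8.61°
I = V/|Z| = 8.75 mA
P = VI cos φ = 22.5 × 0.00875 × cos(-8.61°) = 195 mW

195 mW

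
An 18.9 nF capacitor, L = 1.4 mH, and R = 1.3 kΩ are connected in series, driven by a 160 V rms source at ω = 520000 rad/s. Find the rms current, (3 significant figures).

111 mA

X_L = ωL = 728 Ω
X_C = 1/(ωC) = 102 Ω
Net reactance X = X_L − X_C = 626 Ω
Z = 1300 + j626 Ω
|Z| = √(1300² + 626²) = 1440 Ω
I = V/|Z| = 160/1440 = 111 mA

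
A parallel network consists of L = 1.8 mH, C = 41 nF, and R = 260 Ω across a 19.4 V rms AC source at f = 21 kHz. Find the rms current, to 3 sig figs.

78.2 mA

ω = 2πf = 131900 rad/s
X_L = ωL = 238 Ω
X_C = 1/(ωC) = 185 Ω
Parallel: admittances add. Y = 1/R + 1/(jωL) + jωC
Y = (0.00385 + j0.00120) S
|Y| = 0.00403 S → |Z| = 1/|Y| = 248 Ω, ∠Z = −∠Y = -17.3°
I = V/|Z| = 19.4/248 = 78.2 mA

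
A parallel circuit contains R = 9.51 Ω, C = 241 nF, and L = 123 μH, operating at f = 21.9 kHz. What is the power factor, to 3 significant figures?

0.971

ω = 2πf = 137600 rad/s
X_L = ωL = 16.9 Ω
X_C = 1/(ωC) = 30.2 Ω
Parallel: admittances add. Y = 1/R + 1/(jωL) + jωC
Y = (0.105 − j0.0259) S
|Y| = 0.108 S → |Z| = 1/|Y| = 9.23 Ω, ∠Z = −∠Y = 13.8°
cos φ = cos(13.8°) = 0.971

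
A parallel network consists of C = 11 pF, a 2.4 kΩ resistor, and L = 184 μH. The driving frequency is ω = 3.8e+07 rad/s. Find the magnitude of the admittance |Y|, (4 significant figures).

499.2 μS

X_L = ωL = 6992 Ω
X_C = 1/(ωC) = 2392 Ω
Parallel: admittances add. Y = 1/R + 1/(jωL) + jωC
Y = (0.0004167 + j0.0002750) S
|Y| = 0.0004992 S → |Z| = 1/|Y| = 2003 Ω, ∠Z = −∠Y = -33.42°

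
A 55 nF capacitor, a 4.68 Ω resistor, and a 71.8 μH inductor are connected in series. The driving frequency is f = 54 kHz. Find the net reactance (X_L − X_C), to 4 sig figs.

-29.23 Ω

ω = 2πf = 339300 rad/s
X_L = ωL = 24.36 Ω
X_C = 1/(ωC) = 53.59 Ω
X = 24.36 − 53.59 = -29.23 Ω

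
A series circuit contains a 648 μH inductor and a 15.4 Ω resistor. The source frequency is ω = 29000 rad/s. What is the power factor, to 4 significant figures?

0.6338

X_L = ωL = 18.79 Ω
Z = 15.40 + j18.79 Ω
|Z| = √(15.40² + 18.79²) = 24.30 Ω
∠Z = arctan(18.79/15.40) = 50.67°
cos φ = cos(50.67°) = 0.6338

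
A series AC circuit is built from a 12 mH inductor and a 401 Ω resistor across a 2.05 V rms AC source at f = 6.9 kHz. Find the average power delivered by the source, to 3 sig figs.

ω = 2πf = 43350 rad/s
X_L = ωL = 520 Ω
Z = 401 + j520 Ω
|Z| = √(401² + 520²) = 657 Ω
∠Z = arctan(520/401) = 52.4°
I = V/|Z| = 3.12 mA
P = VI cos φ = 2.05 × 0.00312 × cos(52.4°) = 3.91 mW

3.91 mW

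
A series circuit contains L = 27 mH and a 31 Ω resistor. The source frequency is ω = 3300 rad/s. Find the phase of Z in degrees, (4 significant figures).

X_L = ωL = 89.10 Ω
Z = 31.00 + j89.10 Ω
|Z| = √(31.00² + 89.10²) = 94.34 Ω
∠Z = arctan(89.10/31.00) = 70.82°

70.82°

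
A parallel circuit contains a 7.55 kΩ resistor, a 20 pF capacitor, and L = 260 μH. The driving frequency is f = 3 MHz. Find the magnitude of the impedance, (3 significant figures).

4590 Ω

ω = 2πf = 1.885e+07 rad/s
X_L = ωL = 4900 Ω
X_C = 1/(ωC) = 2650 Ω
Parallel: admittances add. Y = 1/R + 1/(jωL) + jωC
Y = (0.000132 + j0.000173) S
|Y| = 0.000218 S → |Z| = 1/|Y| = 4590 Ω, ∠Z = −∠Y = -52.6°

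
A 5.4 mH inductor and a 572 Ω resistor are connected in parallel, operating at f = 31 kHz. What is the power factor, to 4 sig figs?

0.8785

ω = 2πf = 194800 rad/s
X_L = ωL = 1052 Ω
Parallel: admittances add. Y = 1/R + 1/(jωL)
Y = (0.001748 − j0.0009507) S
|Y| = 0.001990 S → |Z| = 1/|Y| = 502.5 Ω, ∠Z = −∠Y = 28.54°
cos φ = cos(28.54°) = 0.8785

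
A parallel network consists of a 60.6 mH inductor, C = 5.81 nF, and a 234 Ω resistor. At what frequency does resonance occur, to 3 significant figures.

8.48 kHz

ω₀ = 1/√(LC) = 1/√(0.0606 × 5.81e-09) = 53290 rad/s
f₀ = ω₀/(2π) = 8.48 kHz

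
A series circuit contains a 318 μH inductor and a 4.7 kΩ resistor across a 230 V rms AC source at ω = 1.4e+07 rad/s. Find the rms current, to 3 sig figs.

X_L = ωL = 4450 Ω
Z = 4700 + j4450 Ω
|Z| = √(4700² + 4450²) = 6470 Ω
I = V/|Z| = 230/6470 = 35.5 mA

35.5 mA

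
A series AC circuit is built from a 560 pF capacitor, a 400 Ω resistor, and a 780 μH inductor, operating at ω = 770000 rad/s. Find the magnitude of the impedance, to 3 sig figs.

X_L = ωL = 601 Ω
X_C = 1/(ωC) = 2320 Ω
Net reactance X = X_L − X_C = -1720 Ω
Z = 400 − j1720 Ω
|Z| = √(400² + 1720²) = 1760 Ω

1760 Ω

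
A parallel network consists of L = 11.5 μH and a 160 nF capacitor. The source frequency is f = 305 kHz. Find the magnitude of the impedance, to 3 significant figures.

ω = 2πf = 1.916e+06 rad/s
X_L = ωL = 22.0 Ω
X_C = 1/(ωC) = 3.26 Ω
Parallel: admittances add. Y = 1/(jωL) + jωC
Y = (0 + j0.261) S
|Y| = 0.261 S → |Z| = 1/|Y| = 3.83 Ω, ∠Z = −∠Y = -90.0°

3.83 Ω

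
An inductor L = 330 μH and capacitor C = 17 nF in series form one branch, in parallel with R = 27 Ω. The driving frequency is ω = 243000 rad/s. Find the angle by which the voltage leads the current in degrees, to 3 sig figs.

X_L = ωL = 80.2 Ω
X_C = 1/(ωC) = 242 Ω
Branch 1: Z₁ = R = 27.0 Ω
Branch 2 (series LC): Z₂ = j(X_L − X_C) = −j162 Ω
Parallel: Z = Z₁Z₂/(Z₁+Z₂), |Z| = 26.6 Ω, ∠Z = -9.47°

-9.47°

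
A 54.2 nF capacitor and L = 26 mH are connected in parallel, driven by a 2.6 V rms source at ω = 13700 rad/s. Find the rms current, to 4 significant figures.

X_L = ωL = 356.2 Ω
X_C = 1/(ωC) = 1347 Ω
Parallel: admittances add. Y = 1/(jωL) + jωC
Y = (0 − j0.002065) S
|Y| = 0.002065 S → |Z| = 1/|Y| = 484.3 Ω, ∠Z = −∠Y = 90.00°
I = V/|Z| = 2.6/484.3 = 5.369 mA

5.369 mA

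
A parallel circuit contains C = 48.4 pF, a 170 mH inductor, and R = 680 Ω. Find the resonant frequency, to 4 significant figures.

55.48 kHz

ω₀ = 1/√(LC) = 1/√(0.17 × 4.84e-11) = 348600 rad/s
f₀ = ω₀/(2π) = 55.48 kHz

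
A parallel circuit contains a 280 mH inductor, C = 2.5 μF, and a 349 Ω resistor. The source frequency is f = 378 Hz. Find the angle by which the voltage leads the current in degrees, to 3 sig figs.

ω = 2πf = 2375 rad/s
X_L = ωL = 665 Ω
X_C = 1/(ωC) = 168 Ω
Parallel: admittances add. Y = 1/R + 1/(jωL) + jωC
Y = (0.00287 + j0.00443) S
|Y| = 0.00528 S → |Z| = 1/|Y| = 189 Ω, ∠Z = −∠Y = -57.1°

-57.1°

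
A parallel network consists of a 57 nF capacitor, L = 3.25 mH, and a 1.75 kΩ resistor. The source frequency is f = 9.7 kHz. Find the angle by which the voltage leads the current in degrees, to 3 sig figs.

ω = 2πf = 60950 rad/s
X_L = ωL = 198 Ω
X_C = 1/(ωC) = 288 Ω
Parallel: admittances add. Y = 1/R + 1/(jωL) + jωC
Y = (0.000571 − j0.00157) S
|Y| = 0.00168 S → |Z| = 1/|Y| = 597 Ω, ∠Z = −∠Y = 70.1°

70.1°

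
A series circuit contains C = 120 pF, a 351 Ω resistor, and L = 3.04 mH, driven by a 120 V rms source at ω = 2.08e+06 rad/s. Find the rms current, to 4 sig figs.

51.21 mA

X_L = ωL = 6323 Ω
X_C = 1/(ωC) = 4006 Ω
Net reactance X = X_L − X_C = 2317 Ω
Z = 351.0 + j2317 Ω
|Z| = √(351.0² + 2317²) = 2343 Ω
I = V/|Z| = 120/2343 = 51.21 mA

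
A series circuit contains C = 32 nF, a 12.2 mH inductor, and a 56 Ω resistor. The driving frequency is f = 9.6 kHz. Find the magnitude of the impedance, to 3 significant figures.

ω = 2πf = 60320 rad/s
X_L = ωL = 736 Ω
X_C = 1/(ωC) = 518 Ω
Net reactance X = X_L − X_C = 218 Ω
Z = 56.0 + j218 Ω
|Z| = √(56.0² + 218²) = 225 Ω

225 Ω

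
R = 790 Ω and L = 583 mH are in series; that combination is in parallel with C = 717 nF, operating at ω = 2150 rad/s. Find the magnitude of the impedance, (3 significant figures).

X_L = ωL = 1250 Ω
X_C = 1/(ωC) = 649 Ω
Branch 1 (R+jX_L): Z₁ = 790 + j1250 Ω, |Z₁| = 1480 Ω
Branch 2 (−jX_C): Z₂ = −j649 Ω
Parallel: Z = Z₁Z₂/(Z₁+Z₂), |Z| = 966 Ω, ∠Z = -69.7°

966 Ω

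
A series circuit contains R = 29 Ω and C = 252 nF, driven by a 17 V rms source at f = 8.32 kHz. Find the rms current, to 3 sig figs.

ω = 2πf = 52280 rad/s
X_C = 1/(ωC) = 75.9 Ω
Z = 29.0 − j75.9 Ω
|Z| = √(29.0² + 75.9²) = 81.3 Ω
I = V/|Z| = 17/81.3 = 209 mA

209 mA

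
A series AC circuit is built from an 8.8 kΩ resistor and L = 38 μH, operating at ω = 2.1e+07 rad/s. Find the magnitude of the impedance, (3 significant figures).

8840 Ω

X_L = ωL = 798 Ω
Z = 8800 + j798 Ω
|Z| = √(8800² + 798²) = 8840 Ω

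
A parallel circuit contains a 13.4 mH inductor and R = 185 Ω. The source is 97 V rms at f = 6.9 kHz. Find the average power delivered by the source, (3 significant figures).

50.9 W

ω = 2πf = 43350 rad/s
X_L = ωL = 581 Ω
Parallel: admittances add. Y = 1/R + 1/(jωL)
Y = (0.00541 − j0.00172) S
|Y| = 0.00567 S → |Z| = 1/|Y| = 176 Ω, ∠Z = −∠Y = 17.7°
I = V/|Z| = 550 mA
P = VI cos φ = 97 × 0.550 × cos(17.7°) = 50.9 W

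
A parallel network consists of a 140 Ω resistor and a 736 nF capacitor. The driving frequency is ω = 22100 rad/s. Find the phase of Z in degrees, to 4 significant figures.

X_C = 1/(ωC) = 61.48 Ω
Parallel: admittances add. Y = 1/R + jωC
Y = (0.007143 + j0.01627) S
|Y| = 0.01776 S → |Z| = 1/|Y| = 56.29 Ω, ∠Z = −∠Y = -66.29°

-66.29°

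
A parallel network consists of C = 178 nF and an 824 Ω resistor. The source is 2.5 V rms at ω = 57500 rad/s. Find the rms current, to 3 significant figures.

X_C = 1/(ωC) = 97.7 Ω
Parallel: admittances add. Y = 1/R + jωC
Y = (0.00121 + j0.0102) S
|Y| = 0.0103 S → |Z| = 1/|Y| = 97.0 Ω, ∠Z = −∠Y = -83.2°
I = V/|Z| = 2.5/97.0 = 25.8 mA

25.8 mA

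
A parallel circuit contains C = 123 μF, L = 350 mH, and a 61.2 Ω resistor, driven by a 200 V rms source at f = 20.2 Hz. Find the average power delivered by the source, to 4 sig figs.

ω = 2πf = 126.9 rad/s
X_L = ωL = 44.42 Ω
X_C = 1/(ωC) = 64.06 Ω
Parallel: admittances add. Y = 1/R + 1/(jωL) + jωC
Y = (0.01634 − j0.006900) S
|Y| = 0.01774 S → |Z| = 1/|Y| = 56.38 Ω, ∠Z = −∠Y = 22.89°
I = V/|Z| = 3.547 A
P = VI cos φ = 200 × 3.547 × cos(22.89°) = 653.6 W

653.6 W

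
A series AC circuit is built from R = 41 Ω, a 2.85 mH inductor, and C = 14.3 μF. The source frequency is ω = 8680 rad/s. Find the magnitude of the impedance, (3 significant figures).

44.3 Ω

X_L = ωL = 24.7 Ω
X_C = 1/(ωC) = 8.06 Ω
Net reactance X = X_L − X_C = 16.7 Ω
Z = 41.0 + j16.7 Ω
|Z| = √(41.0² + 16.7²) = 44.3 Ω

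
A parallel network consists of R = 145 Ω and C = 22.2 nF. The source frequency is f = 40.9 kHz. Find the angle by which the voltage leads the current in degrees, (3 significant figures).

ω = 2πf = 257000 rad/s
X_C = 1/(ωC) = 175 Ω
Parallel: admittances add. Y = 1/R + jωC
Y = (0.00690 + j0.00571) S
|Y| = 0.00895 S → |Z| = 1/|Y| = 112 Ω, ∠Z = −∠Y = -39.6°

-39.6°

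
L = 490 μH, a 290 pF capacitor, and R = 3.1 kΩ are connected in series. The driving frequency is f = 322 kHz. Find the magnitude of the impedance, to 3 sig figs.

3180 Ω

ω = 2πf = 2.023e+06 rad/s
X_L = ωL = 991 Ω
X_C = 1/(ωC) = 1700 Ω
Net reactance X = X_L − X_C = -713 Ω
Z = 3100 − j713 Ω
|Z| = √(3100² + 713²) = 3180 Ω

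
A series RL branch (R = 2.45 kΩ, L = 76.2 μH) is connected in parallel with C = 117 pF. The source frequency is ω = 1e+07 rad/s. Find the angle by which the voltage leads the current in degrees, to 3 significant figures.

X_L = ωL = 762 Ω
X_C = 1/(ωC) = 855 Ω
Branch 1 (R+jX_L): Z₁ = 2450 + j762 Ω, |Z₁| = 2570 Ω
Branch 2 (−jX_C): Z₂ = −j855 Ω
Parallel: Z = Z₁Z₂/(Z₁+Z₂), |Z| = 894 Ω, ∠Z = -70.6°

-70.6°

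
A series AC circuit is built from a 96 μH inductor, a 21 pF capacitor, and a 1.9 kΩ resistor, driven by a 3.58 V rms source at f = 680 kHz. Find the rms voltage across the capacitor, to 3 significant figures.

ω = 2πf = 4.273e+06 rad/s
X_L = ωL = 410 Ω
X_C = 1/(ωC) = 11100 Ω
Net reactance X = X_L − X_C = -10700 Ω
Z = 1900 − j10700 Ω
|Z| = √(1900² + 10700²) = 10900 Ω
I = V/|Z| = 328 μA
V_C = I·|Z_C| = 0.000328 × 11100 = 3.66 V

3.66 V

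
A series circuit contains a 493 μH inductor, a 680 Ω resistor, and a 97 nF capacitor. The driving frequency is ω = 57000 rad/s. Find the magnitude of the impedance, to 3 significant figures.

697 Ω

X_L = ωL = 28.1 Ω
X_C = 1/(ωC) = 181 Ω
Net reactance X = X_L − X_C = -153 Ω
Z = 680 − j153 Ω
|Z| = √(680² + 153²) = 697 Ω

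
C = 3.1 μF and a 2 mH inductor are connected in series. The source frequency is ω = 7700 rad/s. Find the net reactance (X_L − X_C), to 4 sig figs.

X_L = ωL = 15.40 Ω
X_C = 1/(ωC) = 41.89 Ω
X = 15.40 − 41.89 = -26.49 Ω

-26.49 Ω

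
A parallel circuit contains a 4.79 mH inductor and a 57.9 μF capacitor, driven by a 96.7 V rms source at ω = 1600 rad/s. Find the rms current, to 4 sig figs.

3.659 A

X_L = ωL = 7.664 Ω
X_C = 1/(ωC) = 10.79 Ω
Parallel: admittances add. Y = 1/(jωL) + jωC
Y = (0 − j0.03784) S
|Y| = 0.03784 S → |Z| = 1/|Y| = 26.43 Ω, ∠Z = −∠Y = 90.00°
I = V/|Z| = 96.7/26.43 = 3.659 A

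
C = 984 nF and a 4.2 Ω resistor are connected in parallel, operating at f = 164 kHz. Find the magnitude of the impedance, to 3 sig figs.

ω = 2πf = 1.03e+06 rad/s
X_C = 1/(ωC) = 0.986 Ω
Parallel: admittances add. Y = 1/R + jωC
Y = (0.238 + j1.01) S
|Y| = 1.04 S → |Z| = 1/|Y| = 0.960 Ω, ∠Z = −∠Y = -76.8°

0.960 Ω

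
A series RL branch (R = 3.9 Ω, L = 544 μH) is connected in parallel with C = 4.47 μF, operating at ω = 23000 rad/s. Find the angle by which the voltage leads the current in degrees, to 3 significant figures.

X_L = ωL = 12.5 Ω
X_C = 1/(ωC) = 9.73 Ω
Branch 1 (R+jX_L): Z₁ = 3.90 + j12.5 Ω, |Z₁| = 13.1 Ω
Branch 2 (−jX_C): Z₂ = −j9.73 Ω
Parallel: Z = Z₁Z₂/(Z₁+Z₂), |Z| = 26.6 Ω, ∠Z = -52.8°

-52.8°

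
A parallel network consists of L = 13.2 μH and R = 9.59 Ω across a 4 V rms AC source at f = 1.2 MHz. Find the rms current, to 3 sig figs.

419 mA

ω = 2πf = 7.54e+06 rad/s
X_L = ωL = 99.5 Ω
Parallel: admittances add. Y = 1/R + 1/(jωL)
Y = (0.104 − j0.0100) S
|Y| = 0.105 S → |Z| = 1/|Y| = 9.55 Ω, ∠Z = −∠Y = 5.50°
I = V/|Z| = 4/9.55 = 419 mA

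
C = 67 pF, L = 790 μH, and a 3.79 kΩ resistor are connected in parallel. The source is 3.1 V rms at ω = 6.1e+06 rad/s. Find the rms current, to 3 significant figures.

1.03 mA

X_L = ωL = 4820 Ω
X_C = 1/(ωC) = 2450 Ω
Parallel: admittances add. Y = 1/R + 1/(jωL) + jωC
Y = (0.000264 + j0.000201) S
|Y| = 0.000332 S → |Z| = 1/|Y| = 3010 Ω, ∠Z = −∠Y = -37.3°
I = V/|Z| = 3.1/3010 = 1.03 mA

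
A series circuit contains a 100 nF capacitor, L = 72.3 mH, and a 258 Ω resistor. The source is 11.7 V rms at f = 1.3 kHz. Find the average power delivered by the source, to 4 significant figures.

75.44 mW

ω = 2πf = 8168 rad/s
X_L = ωL = 590.6 Ω
X_C = 1/(ωC) = 1224 Ω
Net reactance X = X_L − X_C = -633.7 Ω
Z = 258.0 − j633.7 Ω
|Z| = √(258.0² + 633.7²) = 684.2 Ω
∠Z = arctan(-633.7/258.0) = -67.85°
I = V/|Z| = 17.10 mA
P = VI cos φ = 11.7 × 0.01710 × cos(-67.85°) = 75.44 mW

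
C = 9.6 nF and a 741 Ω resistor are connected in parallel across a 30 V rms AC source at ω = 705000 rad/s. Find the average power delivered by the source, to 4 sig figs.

X_C = 1/(ωC) = 147.8 Ω
Parallel: admittances add. Y = 1/R + jωC
Y = (0.001350 + j0.006768) S
|Y| = 0.006901 S → |Z| = 1/|Y| = 144.9 Ω, ∠Z = −∠Y = -78.72°
I = V/|Z| = 207.0 mA
P = VI cos φ = 30 × 0.2070 × cos(-78.72°) = 1.215 W

1.215 W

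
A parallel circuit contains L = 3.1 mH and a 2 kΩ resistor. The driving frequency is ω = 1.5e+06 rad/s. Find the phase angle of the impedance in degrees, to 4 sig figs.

X_L = ωL = 4650 Ω
Parallel: admittances add. Y = 1/R + 1/(jωL)
Y = (0.0005000 − j0.0002151) S
|Y| = 0.0005443 S → |Z| = 1/|Y| = 1837 Ω, ∠Z = −∠Y = 23.27°

23.27°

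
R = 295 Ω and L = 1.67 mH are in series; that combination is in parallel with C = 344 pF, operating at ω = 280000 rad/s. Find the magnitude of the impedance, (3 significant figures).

X_L = ωL = 468 Ω
X_C = 1/(ωC) = 10400 Ω
Branch 1 (R+jX_L): Z₁ = 295 + j468 Ω, |Z₁| = 553 Ω
Branch 2 (−jX_C): Z₂ = −j10400 Ω
Parallel: Z = Z₁Z₂/(Z₁+Z₂), |Z| = 579 Ω, ∠Z = 56.0°

579 Ω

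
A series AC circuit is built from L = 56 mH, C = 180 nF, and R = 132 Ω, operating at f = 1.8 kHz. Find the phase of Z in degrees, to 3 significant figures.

47.1°

ω = 2πf = 11310 rad/s
X_L = ωL = 633 Ω
X_C = 1/(ωC) = 491 Ω
Net reactance X = X_L − X_C = 142 Ω
Z = 132 + j142 Ω
|Z| = √(132² + 142²) = 194 Ω
∠Z = arctan(142/132) = 47.1°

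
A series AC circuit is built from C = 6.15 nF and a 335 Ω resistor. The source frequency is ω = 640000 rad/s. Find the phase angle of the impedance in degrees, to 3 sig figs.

X_C = 1/(ωC) = 254 Ω
Z = 335 − j254 Ω
|Z| = √(335² + 254²) = 420 Ω
∠Z = arctan(-254/335) = -37.2°

-37.2°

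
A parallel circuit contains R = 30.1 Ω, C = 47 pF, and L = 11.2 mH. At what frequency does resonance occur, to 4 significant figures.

219.4 kHz

ω₀ = 1/√(LC) = 1/√(0.0112 × 4.7e-11) = 1.378e+06 rad/s
f₀ = ω₀/(2π) = 219.4 kHz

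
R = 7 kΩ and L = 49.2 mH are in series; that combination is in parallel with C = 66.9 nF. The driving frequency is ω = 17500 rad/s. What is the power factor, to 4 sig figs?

0.1211

X_L = ωL = 861.0 Ω
X_C = 1/(ωC) = 854.2 Ω
Branch 1 (R+jX_L): Z₁ = 7000 + j861.0 Ω, |Z₁| = 7053 Ω
Branch 2 (−jX_C): Z₂ = −j854.2 Ω
Parallel: Z = Z₁Z₂/(Z₁+Z₂), |Z| = 860.6 Ω, ∠Z = -83.04°
cos φ = cos(-83.04°) = 0.1211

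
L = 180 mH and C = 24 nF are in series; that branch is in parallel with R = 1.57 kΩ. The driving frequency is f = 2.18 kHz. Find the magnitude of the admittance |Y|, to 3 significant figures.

1.85 mS

ω = 2πf = 13700 rad/s
X_L = ωL = 2470 Ω
X_C = 1/(ωC) = 3040 Ω
Branch 1: Z₁ = R = 1570 Ω
Branch 2 (series LC): Z₂ = j(X_L − X_C) = −j576 Ω
Parallel: Z = Z₁Z₂/(Z₁+Z₂), |Z| = 541 Ω, ∠Z = -69.8°
|Y| = 1/|Z| = 1.85 mS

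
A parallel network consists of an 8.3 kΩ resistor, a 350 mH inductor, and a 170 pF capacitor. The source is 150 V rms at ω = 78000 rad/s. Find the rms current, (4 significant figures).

X_L = ωL = 27300 Ω
X_C = 1/(ωC) = 75410 Ω
Parallel: admittances add. Y = 1/R + 1/(jωL) + jωC
Y = (0.0001205 − j2.337e-05) S
|Y| = 0.0001227 S → |Z| = 1/|Y| = 8148 Ω, ∠Z = −∠Y = 10.98°
I = V/|Z| = 150/8148 = 18.41 mA

18.41 mA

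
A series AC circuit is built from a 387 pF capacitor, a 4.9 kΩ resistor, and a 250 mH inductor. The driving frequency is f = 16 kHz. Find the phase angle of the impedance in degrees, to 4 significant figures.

-6.642°

ω = 2πf = 100500 rad/s
X_L = ωL = 25130 Ω
X_C = 1/(ωC) = 25700 Ω
Net reactance X = X_L − X_C = -570.6 Ω
Z = 4900 − j570.6 Ω
|Z| = √(4900² + 570.6²) = 4933 Ω
∠Z = arctan(-570.6/4900) = -6.642°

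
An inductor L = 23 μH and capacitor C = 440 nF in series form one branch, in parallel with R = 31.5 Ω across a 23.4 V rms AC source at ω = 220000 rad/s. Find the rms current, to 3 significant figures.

4.50 A

X_L = ωL = 5.06 Ω
X_C = 1/(ωC) = 10.3 Ω
Branch 1: Z₁ = R = 31.5 Ω
Branch 2 (series LC): Z₂ = j(X_L − X_C) = −j5.27 Ω
Parallel: Z = Z₁Z₂/(Z₁+Z₂), |Z| = 5.20 Ω, ∠Z = -80.5°
I = V/|Z| = 23.4/5.20 = 4.50 A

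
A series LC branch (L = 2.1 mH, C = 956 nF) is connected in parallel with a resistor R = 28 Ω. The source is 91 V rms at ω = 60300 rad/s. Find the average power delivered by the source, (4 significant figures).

X_L = ωL = 126.6 Ω
X_C = 1/(ωC) = 17.35 Ω
Branch 1: Z₁ = R = 28.00 Ω
Branch 2 (series LC): Z₂ = j(X_L − X_C) = j109.3 Ω
Parallel: Z = Z₁Z₂/(Z₁+Z₂), |Z| = 27.12 Ω, ∠Z = 14.37°
I = V/|Z| = 3.355 A
P = VI cos φ = 91 × 3.355 × cos(14.37°) = 295.8 W

295.8 W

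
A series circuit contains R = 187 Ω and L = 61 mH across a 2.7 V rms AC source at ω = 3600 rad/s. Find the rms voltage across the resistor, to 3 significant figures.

1.75 V

X_L = ωL = 220 Ω
Z = 187 + j220 Ω
|Z| = √(187² + 220²) = 288 Ω
I = V/|Z| = 9.36 mA
V_R = I·|Z_R| = 0.00936 × 187 = 1.75 V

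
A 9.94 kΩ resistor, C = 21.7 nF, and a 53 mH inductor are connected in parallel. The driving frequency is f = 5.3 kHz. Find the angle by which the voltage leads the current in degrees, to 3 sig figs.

ω = 2πf = 33300 rad/s
X_L = ωL = 1760 Ω
X_C = 1/(ωC) = 1380 Ω
Parallel: admittances add. Y = 1/R + 1/(jωL) + jωC
Y = (0.000101 + j0.000156) S
|Y| = 0.000186 S → |Z| = 1/|Y| = 5390 Ω, ∠Z = −∠Y = -57.2°

-57.2°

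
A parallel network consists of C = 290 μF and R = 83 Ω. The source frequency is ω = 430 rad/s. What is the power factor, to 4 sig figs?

0.09617

X_C = 1/(ωC) = 8.019 Ω
Parallel: admittances add. Y = 1/R + jωC
Y = (0.01205 + j0.1247) S
|Y| = 0.1253 S → |Z| = 1/|Y| = 7.982 Ω, ∠Z = −∠Y = -84.48°
cos φ = cos(-84.48°) = 0.09617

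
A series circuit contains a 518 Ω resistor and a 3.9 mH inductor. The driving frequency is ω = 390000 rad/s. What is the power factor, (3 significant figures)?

0.322

X_L = ωL = 1520 Ω
Z = 518 + j1520 Ω
|Z| = √(518² + 1520²) = 1610 Ω
∠Z = arctan(1520/518) = 71.2°
cos φ = cos(71.2°) = 0.322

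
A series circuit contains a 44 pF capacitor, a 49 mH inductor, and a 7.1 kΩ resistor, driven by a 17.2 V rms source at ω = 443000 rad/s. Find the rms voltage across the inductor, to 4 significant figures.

12.27 V

X_L = ωL = 21710 Ω
X_C = 1/(ωC) = 51300 Ω
Net reactance X = X_L − X_C = -29600 Ω
Z = 7100 − j29600 Ω
|Z| = √(7100² + 29600²) = 30440 Ω
I = V/|Z| = 565.1 μA
V_L = I·|Z_L| = 0.0005651 × 21710 = 12.27 V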